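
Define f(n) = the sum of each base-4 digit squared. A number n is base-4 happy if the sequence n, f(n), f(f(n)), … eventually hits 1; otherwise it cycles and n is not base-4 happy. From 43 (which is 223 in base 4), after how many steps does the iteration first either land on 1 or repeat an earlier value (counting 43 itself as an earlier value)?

43 = (2,2,3)_4 → 2² + 2² + 3² = 17
17 = (1,0,1)_4 → 1² + 0² + 1² = 2
2 = (2)_4 → 2² = 4
4 = (1,0)_4 → 1² + 0² = 1  — reached 1.
That took 4 steps.

4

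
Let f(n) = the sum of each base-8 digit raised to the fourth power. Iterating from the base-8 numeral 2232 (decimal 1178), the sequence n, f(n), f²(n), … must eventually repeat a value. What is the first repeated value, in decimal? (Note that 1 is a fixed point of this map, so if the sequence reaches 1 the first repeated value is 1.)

17

1178 = (2,2,3,2)_8 → 2⁴ + 2⁴ + 3⁴ + 2⁴ = 16 + 16 + 81 + 16 = 129
129 = (2,0,1)_8 → 2⁴ + 0⁴ + 1⁴ = 16 + 0 + 1 = 17
17 = (2,1)_8 → 2⁴ + 1⁴ = 16 + 1 = 17  — 17 already appeared earlier.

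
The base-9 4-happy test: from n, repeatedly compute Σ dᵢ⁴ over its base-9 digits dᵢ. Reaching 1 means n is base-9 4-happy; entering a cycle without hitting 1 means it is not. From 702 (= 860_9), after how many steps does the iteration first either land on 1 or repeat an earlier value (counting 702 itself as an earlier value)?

702 = (8,6,0)_9 → 5392
5392 = (7,3,5,1)_9 → 3108
3108 = (4,2,3,3)_9 → 434
434 = (5,3,2)_9 → 722
722 = (8,8,2)_9 → 8208
8208 = (1,2,2,3,0)_9 → 114
114 = (1,3,6)_9 → 1378
1378 = (1,8,0,1)_9 → 4098
4098 = (5,5,5,3)_9 → 1956
1956 = (2,6,1,3)_9 → 1394
1394 = (1,8,1,8)_9 → 8194
8194 = (1,2,2,1,4)_9 → 290
290 = (3,5,2)_9 → 722  — 722 repeats.
That took 13 steps.

13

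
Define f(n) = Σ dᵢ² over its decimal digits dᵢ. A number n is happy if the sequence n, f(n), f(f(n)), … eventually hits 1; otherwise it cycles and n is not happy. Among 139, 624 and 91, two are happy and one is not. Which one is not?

624

139: 139 → 91 → 82 → 68 → 100 → 1  — reaches 1 (happy)
624: 624 → 56 → 61 → 37 → 58 → 89 → 145 → 42 → 20 → 4 → 16 → 37  — repeats 37 (not happy)
91: 91 → 82 → 68 → 100 → 1  — reaches 1 (happy)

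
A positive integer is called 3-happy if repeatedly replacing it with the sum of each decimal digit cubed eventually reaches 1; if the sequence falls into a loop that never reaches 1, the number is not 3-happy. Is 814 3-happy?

not 3-happy

814 → 8³ + 1³ + 4³ = 512 + 1 + 64 = 577
577 → 5³ + 7³ + 7³ = 125 + 343 + 343 = 811
811 → 8³ + 1³ + 1³ = 512 + 1 + 1 = 514
514 → 5³ + 1³ + 4³ = 125 + 1 + 64 = 190
190 → 1³ + 9³ + 0³ = 1 + 729 + 0 = 730
730 → 7³ + 3³ + 0³ = 343 + 27 + 0 = 370
370 → 3³ + 7³ + 0³ = 27 + 343 + 0 = 370  — 370 already seen; the sequence cycles without reaching 1.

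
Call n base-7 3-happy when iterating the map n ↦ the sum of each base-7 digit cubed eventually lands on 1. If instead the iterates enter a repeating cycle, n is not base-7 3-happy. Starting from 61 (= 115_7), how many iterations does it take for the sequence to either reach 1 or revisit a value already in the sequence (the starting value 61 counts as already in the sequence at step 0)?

61 = (1,1,5)_7 → 127
127 = (2,4,1)_7 → 73
73 = (1,3,3)_7 → 55
55 = (1,0,6)_7 → 217
217 = (4,3,0)_7 → 91
91 = (1,6,0)_7 → 217  — 217 repeats.
That took 6 steps.

6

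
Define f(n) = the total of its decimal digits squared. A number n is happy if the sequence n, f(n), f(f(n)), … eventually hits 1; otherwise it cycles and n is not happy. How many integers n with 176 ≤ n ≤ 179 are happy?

176: 176 → 86 → 100 → 1  — happy
177: 177 → 99 → 162 → 41 → 17 → 50 → 25 → 29 → 85 → 89 → 145 → 42 → 20 → 4 → 16 → 37 → 58 → 89  — not happy
178: 178 → 114 → 18 → 65 → 61 → 37 → 58 → 89 → 145 → 42 → 20 → 4 → 16 → 37  — not happy
179: 179 → 131 → 11 → 2 → 4 → 16 → 37 → 58 → 89 → 145 → 42 → 20 → 4  — not happy
happy: 176

1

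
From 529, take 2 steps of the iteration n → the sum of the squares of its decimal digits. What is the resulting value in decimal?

529 → 5² + 2² + 9² = 110
110 → 1² + 1² + 0² = 2

2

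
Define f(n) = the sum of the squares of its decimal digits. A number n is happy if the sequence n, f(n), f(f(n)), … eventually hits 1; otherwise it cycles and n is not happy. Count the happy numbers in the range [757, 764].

757: 757 → 123 → 14 → 17 → 50 → 25 → 29 → 85 → 89 → 145 → 42 → 20 → 4 → 16 → 37 → 58 → 89  — not happy
758: 758 → 138 → 74 → 65 → 61 → 37 → 58 → 89 → 145 → 42 → 20 → 4 → 16 → 37  — not happy
759: 759 → 155 → 51 → 26 → 40 → 16 → 37 → 58 → 89 → 145 → 42 → 20 → 4 → 16  — not happy
760: 760 → 85 → 89 → 145 → 42 → 20 → 4 → 16 → 37 → 58 → 89  — not happy
761: 761 → 86 → 100 → 1  — happy
762: 762 → 89 → 145 → 42 → 20 → 4 → 16 → 37 → 58 → 89  — not happy
763: 763 → 94 → 97 → 130 → 10 → 1  — happy
764: 764 → 101 → 2 → 4 → 16 → 37 → 58 → 89 → 145 → 42 → 20 → 4  — not happy
happy: 761, 763

2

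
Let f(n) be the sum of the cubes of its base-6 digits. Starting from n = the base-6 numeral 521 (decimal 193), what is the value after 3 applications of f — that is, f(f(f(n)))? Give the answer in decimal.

193 = (5,2,1)_6 → 5³ + 2³ + 1³ = 125 + 8 + 1 = 134
134 = (3,4,2)_6 → 3³ + 4³ + 2³ = 27 + 64 + 8 = 99
99 = (2,4,3)_6 → 2³ + 4³ + 3³ = 8 + 64 + 27 = 99

99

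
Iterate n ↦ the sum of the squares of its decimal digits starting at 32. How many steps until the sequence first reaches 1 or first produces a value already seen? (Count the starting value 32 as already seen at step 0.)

32 → 3² + 2² = 13
13 → 1² + 3² = 10
10 → 1² + 0² = 1  — reached 1.
That took 3 steps.

3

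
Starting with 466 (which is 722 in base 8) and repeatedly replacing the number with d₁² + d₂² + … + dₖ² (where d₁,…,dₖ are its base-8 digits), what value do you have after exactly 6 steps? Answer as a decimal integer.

466 = (7,2,2)_8 → 7² + 2² + 2² = 57
57 = (7,1)_8 → 7² + 1² = 50
50 = (6,2)_8 → 6² + 2² = 40
40 = (5,0)_8 → 5² + 0² = 25
25 = (3,1)_8 → 3² + 1² = 10
10 = (1,2)_8 → 1² + 2² = 5

5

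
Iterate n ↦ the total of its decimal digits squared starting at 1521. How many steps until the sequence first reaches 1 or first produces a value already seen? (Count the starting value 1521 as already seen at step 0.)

1521 → 1² + 5² + 2² + 1² = 1 + 25 + 4 + 1 = 31
31 → 3² + 1² = 9 + 1 = 10
10 → 1² + 0² = 1 + 0 = 1  — reached 1.
That took 3 steps.

3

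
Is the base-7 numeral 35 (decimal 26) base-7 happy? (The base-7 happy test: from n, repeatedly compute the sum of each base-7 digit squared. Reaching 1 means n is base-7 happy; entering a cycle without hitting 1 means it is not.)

not base-7 happy

26 = (3,5)_7 → 3² + 5² = 34
34 = (4,6)_7 → 4² + 6² = 52
52 = (1,0,3)_7 → 1² + 0² + 3² = 10
10 = (1,3)_7 → 1² + 3² = 10  — 10 already seen; the sequence cycles without reaching 1.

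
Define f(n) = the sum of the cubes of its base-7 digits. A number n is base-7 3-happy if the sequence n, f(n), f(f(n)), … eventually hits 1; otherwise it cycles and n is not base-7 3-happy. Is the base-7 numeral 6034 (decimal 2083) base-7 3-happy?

2083 = (6,0,3,4)_7 → 307
307 = (6,1,6)_7 → 433
433 = (1,1,5,6)_7 → 343
343 = (1,0,0,0)_7 → 1  — reached 1.

base-7 3-happy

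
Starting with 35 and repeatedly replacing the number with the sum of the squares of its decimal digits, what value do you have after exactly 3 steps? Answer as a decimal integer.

35 → 3² + 5² = 34
34 → 3² + 4² = 25
25 → 2² + 5² = 29

29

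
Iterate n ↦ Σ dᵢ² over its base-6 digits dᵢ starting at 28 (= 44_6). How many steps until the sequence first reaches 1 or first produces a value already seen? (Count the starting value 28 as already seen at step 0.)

28 = (4,4)_6 → 4² + 4² = 16 + 16 = 32
32 = (5,2)_6 → 5² + 2² = 25 + 4 = 29
29 = (4,5)_6 → 4² + 5² = 16 + 25 = 41
41 = (1,0,5)_6 → 1² + 0² + 5² = 1 + 0 + 25 = 26
26 = (4,2)_6 → 4² + 2² = 16 + 4 = 20
20 = (3,2)_6 → 3² + 2² = 9 + 4 = 13
13 = (2,1)_6 → 2² + 1² = 4 + 1 = 5
5 = (5)_6 → 5² = 25
25 = (4,1)_6 → 4² + 1² = 16 + 1 = 17
17 = (2,5)_6 → 2² + 5² = 4 + 25 = 29  — 29 repeats.
That took 10 steps.

10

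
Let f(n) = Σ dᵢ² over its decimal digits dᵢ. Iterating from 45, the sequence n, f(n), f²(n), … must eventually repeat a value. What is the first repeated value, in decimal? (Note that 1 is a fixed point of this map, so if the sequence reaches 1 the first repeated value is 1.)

89

45 → 4² + 5² = 41
41 → 4² + 1² = 17
17 → 1² + 7² = 50
50 → 5² + 0² = 25
25 → 2² + 5² = 29
29 → 2² + 9² = 85
85 → 8² + 5² = 89
89 → 8² + 9² = 145
145 → 1² + 4² + 5² = 42
42 → 4² + 2² = 20
20 → 2² + 0² = 4
4 → 4² = 16
16 → 1² + 6² = 37
37 → 3² + 7² = 58
58 → 5² + 8² = 89  — 89 already appeared earlier.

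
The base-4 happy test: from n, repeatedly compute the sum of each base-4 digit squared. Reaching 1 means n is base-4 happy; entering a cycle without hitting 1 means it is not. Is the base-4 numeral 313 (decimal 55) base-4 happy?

base-4 happy

55 = (3,1,3)_4 → 19
19 = (1,0,3)_4 → 10
10 = (2,2)_4 → 8
8 = (2,0)_4 → 4
4 = (1,0)_4 → 1  — reached 1.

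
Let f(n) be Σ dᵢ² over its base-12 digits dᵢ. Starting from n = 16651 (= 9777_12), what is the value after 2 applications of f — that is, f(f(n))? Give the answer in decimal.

50

16651 = (9,7,7,7)_12 → 9² + 7² + 7² + 7² = 228
228 = (1,7,0)_12 → 1² + 7² + 0² = 50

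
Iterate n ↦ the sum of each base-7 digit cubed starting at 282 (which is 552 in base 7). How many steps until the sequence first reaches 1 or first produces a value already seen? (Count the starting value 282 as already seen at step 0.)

282 = (5,5,2)_7 → 5³ + 5³ + 2³ = 125 + 125 + 8 = 258
258 = (5,1,6)_7 → 5³ + 1³ + 6³ = 125 + 1 + 216 = 342
342 = (6,6,6)_7 → 6³ + 6³ + 6³ = 216 + 216 + 216 = 648
648 = (1,6,1,4)_7 → 1³ + 6³ + 1³ + 4³ = 1 + 216 + 1 + 64 = 282  — 282 repeats.
That took 4 steps.

4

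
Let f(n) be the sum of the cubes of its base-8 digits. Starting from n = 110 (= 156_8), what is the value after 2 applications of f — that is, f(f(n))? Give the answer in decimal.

349

110 = (1,5,6)_8 → 342
342 = (5,2,6)_8 → 349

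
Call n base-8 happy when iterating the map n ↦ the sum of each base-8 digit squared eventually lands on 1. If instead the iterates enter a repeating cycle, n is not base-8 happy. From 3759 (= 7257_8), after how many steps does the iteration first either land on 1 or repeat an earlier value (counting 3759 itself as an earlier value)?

5

3759 = (7,2,5,7)_8 → 7² + 2² + 5² + 7² = 127
127 = (1,7,7)_8 → 1² + 7² + 7² = 99
99 = (1,4,3)_8 → 1² + 4² + 3² = 26
26 = (3,2)_8 → 3² + 2² = 13
13 = (1,5)_8 → 1² + 5² = 26  — 26 repeats.
That took 5 steps.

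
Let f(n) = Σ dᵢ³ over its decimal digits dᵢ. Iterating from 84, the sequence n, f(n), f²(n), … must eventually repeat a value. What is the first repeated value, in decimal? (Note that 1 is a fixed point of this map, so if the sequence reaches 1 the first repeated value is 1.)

153

84 → 8³ + 4³ = 512 + 64 = 576
576 → 5³ + 7³ + 6³ = 125 + 343 + 216 = 684
684 → 6³ + 8³ + 4³ = 216 + 512 + 64 = 792
792 → 7³ + 9³ + 2³ = 343 + 729 + 8 = 1080
1080 → 1³ + 0³ + 8³ + 0³ = 1 + 0 + 512 + 0 = 513
513 → 5³ + 1³ + 3³ = 125 + 1 + 27 = 153
153 → 1³ + 5³ + 3³ = 1 + 125 + 27 = 153  — 153 already appeared earlier.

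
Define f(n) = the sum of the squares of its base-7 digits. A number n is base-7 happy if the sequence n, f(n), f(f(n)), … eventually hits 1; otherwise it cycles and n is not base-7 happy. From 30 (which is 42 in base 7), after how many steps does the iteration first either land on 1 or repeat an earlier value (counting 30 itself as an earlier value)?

30 = (4,2)_7 → 4² + 2² = 20
20 = (2,6)_7 → 2² + 6² = 40
40 = (5,5)_7 → 5² + 5² = 50
50 = (1,0,1)_7 → 1² + 0² + 1² = 2
2 = (2)_7 → 2² = 4
4 = (4)_7 → 4² = 16
16 = (2,2)_7 → 2² + 2² = 8
8 = (1,1)_7 → 1² + 1² = 2  — 2 repeats.
That took 8 steps.

8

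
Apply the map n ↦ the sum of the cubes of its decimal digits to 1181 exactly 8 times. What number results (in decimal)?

371

1181 → 1³ + 1³ + 8³ + 1³ = 1 + 1 + 512 + 1 = 515
515 → 5³ + 1³ + 5³ = 125 + 1 + 125 = 251
251 → 2³ + 5³ + 1³ = 8 + 125 + 1 = 134
134 → 1³ + 3³ + 4³ = 1 + 27 + 64 = 92
92 → 9³ + 2³ = 729 + 8 = 737
737 → 7³ + 3³ + 7³ = 343 + 27 + 343 = 713
713 → 7³ + 1³ + 3³ = 343 + 1 + 27 = 371
371 → 3³ + 7³ + 1³ = 27 + 343 + 1 = 371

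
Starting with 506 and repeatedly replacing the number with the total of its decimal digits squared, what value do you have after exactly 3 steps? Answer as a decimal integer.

506 → 61
61 → 37
37 → 58

58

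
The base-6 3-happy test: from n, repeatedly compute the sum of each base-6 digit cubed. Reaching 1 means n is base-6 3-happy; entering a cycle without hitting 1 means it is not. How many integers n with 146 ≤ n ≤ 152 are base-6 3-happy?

2

146: 146 → 72 → 8 → 9 → 28 → 128 → 62 → 73 → 9  — not base-6 3-happy
147: 147 → 91 → 36 → 1  — base-6 3-happy
148: 148 → 128 → 62 → 73 → 9 → 28 → 128  — not base-6 3-happy
149: 149 → 189 → 153 → 92 → 43 → 3 → 27 → 91 → 36 → 1  — base-6 3-happy
150: 150 → 65 → 190 → 190  — not base-6 3-happy
151: 151 → 66 → 126 → 54 → 28 → 128 → 62 → 73 → 9 → 28  — not base-6 3-happy
152: 152 → 73 → 9 → 28 → 128 → 62 → 73  — not base-6 3-happy
base-6 3-happy: 147, 149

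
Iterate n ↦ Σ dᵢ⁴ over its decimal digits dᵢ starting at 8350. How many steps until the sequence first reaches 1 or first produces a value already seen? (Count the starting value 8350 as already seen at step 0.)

8350 → 8⁴ + 3⁴ + 5⁴ + 0⁴ = 4096 + 81 + 625 + 0 = 4802
4802 → 4⁴ + 8⁴ + 0⁴ + 2⁴ = 256 + 4096 + 0 + 16 = 4368
4368 → 4⁴ + 3⁴ + 6⁴ + 8⁴ = 256 + 81 + 1296 + 4096 = 5729
5729 → 5⁴ + 7⁴ + 2⁴ + 9⁴ = 625 + 2401 + 16 + 6561 = 9603
9603 → 9⁴ + 6⁴ + 0⁴ + 3⁴ = 6561 + 1296 + 0 + 81 = 7938
7938 → 7⁴ + 9⁴ + 3⁴ + 8⁴ = 2401 + 6561 + 81 + 4096 = 13139
13139 → 1⁴ + 3⁴ + 1⁴ + 3⁴ + 9⁴ = 1 + 81 + 1 + 81 + 6561 = 6725
6725 → 6⁴ + 7⁴ + 2⁴ + 5⁴ = 1296 + 2401 + 16 + 625 = 4338
4338 → 4⁴ + 3⁴ + 3⁴ + 8⁴ = 256 + 81 + 81 + 4096 = 4514
4514 → 4⁴ + 5⁴ + 1⁴ + 4⁴ = 256 + 625 + 1 + 256 = 1138
1138 → 1⁴ + 1⁴ + 3⁴ + 8⁴ = 1 + 1 + 81 + 4096 = 4179
4179 → 4⁴ + 1⁴ + 7⁴ + 9⁴ = 256 + 1 + 2401 + 6561 = 9219
9219 → 9⁴ + 2⁴ + 1⁴ + 9⁴ = 6561 + 16 + 1 + 6561 = 13139  — 13139 repeats.
That took 13 steps.

13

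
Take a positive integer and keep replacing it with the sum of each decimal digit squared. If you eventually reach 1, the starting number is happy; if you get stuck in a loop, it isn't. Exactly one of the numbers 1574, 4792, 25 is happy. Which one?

1574

1574: 1574 → 91 → 82 → 68 → 100 → 1  — reaches 1 (happy)
4792: 4792 → 150 → 26 → 40 → 16 → 37 → 58 → 89 → 145 → 42 → 20 → 4 → 16  — repeats 16 (not happy)
25: 25 → 29 → 85 → 89 → 145 → 42 → 20 → 4 → 16 → 37 → 58 → 89  — repeats 89 (not happy)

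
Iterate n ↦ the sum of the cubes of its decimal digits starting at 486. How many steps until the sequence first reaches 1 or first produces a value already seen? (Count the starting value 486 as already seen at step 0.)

5

486 → 4³ + 8³ + 6³ = 64 + 512 + 216 = 792
792 → 7³ + 9³ + 2³ = 343 + 729 + 8 = 1080
1080 → 1³ + 0³ + 8³ + 0³ = 1 + 0 + 512 + 0 = 513
513 → 5³ + 1³ + 3³ = 125 + 1 + 27 = 153
153 → 1³ + 5³ + 3³ = 1 + 125 + 27 = 153  — 153 repeats.
That took 5 steps.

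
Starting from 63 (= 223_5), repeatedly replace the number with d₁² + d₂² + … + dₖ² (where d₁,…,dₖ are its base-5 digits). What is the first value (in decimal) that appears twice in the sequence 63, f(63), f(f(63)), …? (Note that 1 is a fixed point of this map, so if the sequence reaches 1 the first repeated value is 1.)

63 = (2,2,3)_5 → 2² + 2² + 3² = 17
17 = (3,2)_5 → 3² + 2² = 13
13 = (2,3)_5 → 2² + 3² = 13  — 13 already appeared earlier.

13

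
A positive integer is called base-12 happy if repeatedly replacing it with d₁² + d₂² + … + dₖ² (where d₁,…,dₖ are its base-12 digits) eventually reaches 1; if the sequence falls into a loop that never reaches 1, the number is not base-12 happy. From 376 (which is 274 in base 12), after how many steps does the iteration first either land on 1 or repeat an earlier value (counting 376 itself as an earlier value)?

13

376 = (2,7,4)_12 → 2² + 7² + 4² = 4 + 49 + 16 = 69
69 = (5,9)_12 → 5² + 9² = 25 + 81 = 106
106 = (8,10)_12 → 8² + 10² = 64 + 100 = 164
164 = (1,1,8)_12 → 1² + 1² + 8² = 1 + 1 + 64 = 66
66 = (5,6)_12 → 5² + 6² = 25 + 36 = 61
61 = (5,1)_12 → 5² + 1² = 25 + 1 = 26
26 = (2,2)_12 → 2² + 2² = 4 + 4 = 8
8 = (8)_12 → 8² = 64
64 = (5,4)_12 → 5² + 4² = 25 + 16 = 41
41 = (3,5)_12 → 3² + 5² = 9 + 25 = 34
34 = (2,10)_12 → 2² + 10² = 4 + 100 = 104
104 = (8,8)_12 → 8² + 8² = 64 + 64 = 128
128 = (10,8)_12 → 10² + 8² = 100 + 64 = 164  — 164 repeats.
That took 13 steps.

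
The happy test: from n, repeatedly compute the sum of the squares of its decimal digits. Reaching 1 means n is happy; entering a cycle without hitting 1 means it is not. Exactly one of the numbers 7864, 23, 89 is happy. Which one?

7864: 7864 → 165 → 62 → 40 → 16 → 37 → 58 → 89 → 145 → 42 → 20 → 4 → 16  — repeats 16 (not happy)
23: 23 → 13 → 10 → 1  — reaches 1 (happy)
89: 89 → 145 → 42 → 20 → 4 → 16 → 37 → 58 → 89  — repeats 89 (not happy)

23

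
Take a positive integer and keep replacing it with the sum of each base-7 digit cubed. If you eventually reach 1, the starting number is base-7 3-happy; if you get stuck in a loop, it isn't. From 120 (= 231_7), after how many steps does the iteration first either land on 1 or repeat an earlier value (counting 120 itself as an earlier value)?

4

120 = (2,3,1)_7 → 2³ + 3³ + 1³ = 8 + 27 + 1 = 36
36 = (5,1)_7 → 5³ + 1³ = 125 + 1 = 126
126 = (2,4,0)_7 → 2³ + 4³ + 0³ = 8 + 64 + 0 = 72
72 = (1,3,2)_7 → 1³ + 3³ + 2³ = 1 + 27 + 8 = 36  — 36 repeats.
That took 4 steps.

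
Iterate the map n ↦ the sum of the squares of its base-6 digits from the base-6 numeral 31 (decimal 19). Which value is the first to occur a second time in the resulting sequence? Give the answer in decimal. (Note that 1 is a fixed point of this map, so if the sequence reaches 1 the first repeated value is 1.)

19 = (3,1)_6 → 3² + 1² = 9 + 1 = 10
10 = (1,4)_6 → 1² + 4² = 1 + 16 = 17
17 = (2,5)_6 → 2² + 5² = 4 + 25 = 29
29 = (4,5)_6 → 4² + 5² = 16 + 25 = 41
41 = (1,0,5)_6 → 1² + 0² + 5² = 1 + 0 + 25 = 26
26 = (4,2)_6 → 4² + 2² = 16 + 4 = 20
20 = (3,2)_6 → 3² + 2² = 9 + 4 = 13
13 = (2,1)_6 → 2² + 1² = 4 + 1 = 5
5 = (5)_6 → 5² = 25
25 = (4,1)_6 → 4² + 1² = 16 + 1 = 17  — 17 already appeared earlier.

17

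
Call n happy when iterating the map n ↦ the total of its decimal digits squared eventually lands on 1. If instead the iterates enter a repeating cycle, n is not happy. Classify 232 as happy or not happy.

232 → 2² + 3² + 2² = 17
17 → 1² + 7² = 50
50 → 5² + 0² = 25
25 → 2² + 5² = 29
29 → 2² + 9² = 85
85 → 8² + 5² = 89
89 → 8² + 9² = 145
145 → 1² + 4² + 5² = 42
42 → 4² + 2² = 20
20 → 2² + 0² = 4
4 → 4² = 16
16 → 1² + 6² = 37
37 → 3² + 7² = 58
58 → 5² + 8² = 89  — 89 already seen; the sequence cycles without reaching 1.

not happy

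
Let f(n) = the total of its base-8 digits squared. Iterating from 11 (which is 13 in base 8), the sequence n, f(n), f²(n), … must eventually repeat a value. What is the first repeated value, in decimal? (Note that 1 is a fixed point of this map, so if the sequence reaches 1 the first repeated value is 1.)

10

11 = (1,3)_8 → 1² + 3² = 10
10 = (1,2)_8 → 1² + 2² = 5
5 = (5)_8 → 5² = 25
25 = (3,1)_8 → 3² + 1² = 10  — 10 already appeared earlier.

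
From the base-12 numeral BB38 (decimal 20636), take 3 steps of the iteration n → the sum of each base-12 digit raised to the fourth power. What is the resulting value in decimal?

13059

20636 = (11,11,3,8)_12 → 11⁴ + 11⁴ + 3⁴ + 8⁴ = 14641 + 14641 + 81 + 4096 = 33459
33459 = (1,7,4,4,3)_12 → 1⁴ + 7⁴ + 4⁴ + 4⁴ + 3⁴ = 1 + 2401 + 256 + 256 + 81 = 2995
2995 = (1,8,9,7)_12 → 1⁴ + 8⁴ + 9⁴ + 7⁴ = 1 + 4096 + 6561 + 2401 = 13059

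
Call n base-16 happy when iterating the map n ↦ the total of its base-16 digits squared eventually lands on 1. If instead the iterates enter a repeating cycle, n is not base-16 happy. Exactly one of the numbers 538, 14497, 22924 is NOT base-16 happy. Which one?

14497

538: 538 → 105 → 117 → 74 → 116 → 65 → 17 → 2 → 4 → 16 → 1  — reaches 1 (base-16 happy)
14497: 14497 → 174 → 296 → 69 → 41 → 85 → 50 → 13 → 169 → 181 → 146 → 85  — repeats 85 (not base-16 happy)
22924: 22924 → 314 → 110 → 232 → 260 → 17 → 2 → 4 → 16 → 1  — reaches 1 (base-16 happy)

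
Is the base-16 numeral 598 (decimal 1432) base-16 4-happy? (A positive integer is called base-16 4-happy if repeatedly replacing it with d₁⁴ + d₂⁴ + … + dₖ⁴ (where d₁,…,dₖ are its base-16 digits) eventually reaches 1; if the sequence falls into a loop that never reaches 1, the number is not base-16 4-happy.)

1432 = (5,9,8)_16 → 11282
11282 = (2,12,1,2)_16 → 20769
20769 = (5,1,2,1)_16 → 643
643 = (2,8,3)_16 → 4193
4193 = (1,0,6,1)_16 → 1298
1298 = (5,1,2)_16 → 642
642 = (2,8,2)_16 → 4128
4128 = (1,0,2,0)_16 → 17
17 = (1,1)_16 → 2
2 = (2)_16 → 16
16 = (1,0)_16 → 1  — reached 1.

base-16 4-happy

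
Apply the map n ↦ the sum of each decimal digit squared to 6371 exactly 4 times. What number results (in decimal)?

6371 → 6² + 3² + 7² + 1² = 36 + 9 + 49 + 1 = 95
95 → 9² + 5² = 81 + 25 = 106
106 → 1² + 0² + 6² = 1 + 0 + 36 = 37
37 → 3² + 7² = 9 + 49 = 58

58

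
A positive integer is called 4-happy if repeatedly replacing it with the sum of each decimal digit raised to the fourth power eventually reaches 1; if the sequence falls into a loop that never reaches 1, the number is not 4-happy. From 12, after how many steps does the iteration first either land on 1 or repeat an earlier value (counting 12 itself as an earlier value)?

12 → 1⁴ + 2⁴ = 1 + 16 = 17
17 → 1⁴ + 7⁴ = 1 + 2401 = 2402
2402 → 2⁴ + 4⁴ + 0⁴ + 2⁴ = 16 + 256 + 0 + 16 = 288
288 → 2⁴ + 8⁴ + 8⁴ = 16 + 4096 + 4096 = 8208
8208 → 8⁴ + 2⁴ + 0⁴ + 8⁴ = 4096 + 16 + 0 + 4096 = 8208  — 8208 repeats.
That took 5 steps.

5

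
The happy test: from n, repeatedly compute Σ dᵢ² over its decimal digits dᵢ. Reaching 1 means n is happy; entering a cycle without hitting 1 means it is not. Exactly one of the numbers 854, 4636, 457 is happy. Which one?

854: 854 → 105 → 26 → 40 → 16 → 37 → 58 → 89 → 145 → 42 → 20 → 4 → 16  — repeats 16 (not happy)
4636: 4636 → 97 → 130 → 10 → 1  — reaches 1 (happy)
457: 457 → 90 → 81 → 65 → 61 → 37 → 58 → 89 → 145 → 42 → 20 → 4 → 16 → 37  — repeats 37 (not happy)

4636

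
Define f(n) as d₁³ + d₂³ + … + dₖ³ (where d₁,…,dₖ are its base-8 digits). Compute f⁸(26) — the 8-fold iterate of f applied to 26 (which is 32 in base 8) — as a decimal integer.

26 = (3,2)_8 → 3³ + 2³ = 27 + 8 = 35
35 = (4,3)_8 → 4³ + 3³ = 64 + 27 = 91
91 = (1,3,3)_8 → 1³ + 3³ + 3³ = 1 + 27 + 27 = 55
55 = (6,7)_8 → 6³ + 7³ = 216 + 343 = 559
559 = (1,0,5,7)_8 → 1³ + 0³ + 5³ + 7³ = 1 + 0 + 125 + 343 = 469
469 = (7,2,5)_8 → 7³ + 2³ + 5³ = 343 + 8 + 125 = 476
476 = (7,3,4)_8 → 7³ + 3³ + 4³ = 343 + 27 + 64 = 434
434 = (6,6,2)_8 → 6³ + 6³ + 2³ = 216 + 216 + 8 = 440

440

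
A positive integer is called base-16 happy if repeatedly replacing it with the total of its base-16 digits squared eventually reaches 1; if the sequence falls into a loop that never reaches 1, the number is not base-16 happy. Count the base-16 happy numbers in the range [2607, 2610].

2607: 2607 → 329 → 98 → 40 → 68 → 32 → 4 → 16 → 1  (reaches 1)
2608: 2608 → 109 → 205 → 313 → 91 → 146 → 85 → 50 → 13 → 169 → 181 → 146  (repeats 146)
2609: 2609 → 110 → 232 → 260 → 17 → 2 → 4 → 16 → 1  (reaches 1)
2610: 2610 → 113 → 50 → 13 → 169 → 181 → 146 → 85 → 50  (repeats 50)
base-16 happy: 2607, 2609

2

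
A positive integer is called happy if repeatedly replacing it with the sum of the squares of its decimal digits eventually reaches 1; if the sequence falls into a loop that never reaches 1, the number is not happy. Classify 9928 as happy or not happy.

happy

9928 → 9² + 9² + 2² + 8² = 230
230 → 2² + 3² + 0² = 13
13 → 1² + 3² = 10
10 → 1² + 0² = 1  — reached 1.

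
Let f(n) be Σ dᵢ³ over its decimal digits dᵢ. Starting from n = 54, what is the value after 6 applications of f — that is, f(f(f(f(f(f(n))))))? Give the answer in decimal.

153

54 → 5³ + 4³ = 125 + 64 = 189
189 → 1³ + 8³ + 9³ = 1 + 512 + 729 = 1242
1242 → 1³ + 2³ + 4³ + 2³ = 1 + 8 + 64 + 8 = 81
81 → 8³ + 1³ = 512 + 1 = 513
513 → 5³ + 1³ + 3³ = 125 + 1 + 27 = 153
153 → 1³ + 5³ + 3³ = 1 + 125 + 27 = 153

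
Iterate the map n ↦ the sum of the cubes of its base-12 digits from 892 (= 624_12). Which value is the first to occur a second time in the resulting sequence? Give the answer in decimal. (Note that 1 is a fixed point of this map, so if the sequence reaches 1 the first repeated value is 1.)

288

892 = (6,2,4)_12 → 288
288 = (2,0,0)_12 → 8
8 = (8)_12 → 512
512 = (3,6,8)_12 → 755
755 = (5,2,11)_12 → 1464
1464 = (10,2,0)_12 → 1008
1008 = (7,0,0)_12 → 343
343 = (2,4,7)_12 → 415
415 = (2,10,7)_12 → 1351
1351 = (9,4,7)_12 → 1136
1136 = (7,10,8)_12 → 1855
1855 = (1,0,10,7)_12 → 1344
1344 = (9,4,0)_12 → 793
793 = (5,6,1)_12 → 342
342 = (2,4,6)_12 → 288  — 288 already appeared earlier.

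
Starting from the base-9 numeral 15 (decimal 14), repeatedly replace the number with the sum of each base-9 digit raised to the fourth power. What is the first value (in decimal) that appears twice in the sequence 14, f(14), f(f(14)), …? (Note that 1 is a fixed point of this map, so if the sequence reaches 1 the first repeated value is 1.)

14 = (1,5)_9 → 1⁴ + 5⁴ = 626
626 = (7,6,5)_9 → 7⁴ + 6⁴ + 5⁴ = 4322
4322 = (5,8,3,2)_9 → 5⁴ + 8⁴ + 3⁴ + 2⁴ = 4818
4818 = (6,5,4,3)_9 → 6⁴ + 5⁴ + 4⁴ + 3⁴ = 2258
2258 = (3,0,7,8)_9 → 3⁴ + 0⁴ + 7⁴ + 8⁴ = 6578
6578 = (1,0,0,1,8)_9 → 1⁴ + 0⁴ + 0⁴ + 1⁴ + 8⁴ = 4098
4098 = (5,5,5,3)_9 → 5⁴ + 5⁴ + 5⁴ + 3⁴ = 1956
1956 = (2,6,1,3)_9 → 2⁴ + 6⁴ + 1⁴ + 3⁴ = 1394
1394 = (1,8,1,8)_9 → 1⁴ + 8⁴ + 1⁴ + 8⁴ = 8194
8194 = (1,2,2,1,4)_9 → 1⁴ + 2⁴ + 2⁴ + 1⁴ + 4⁴ = 290
290 = (3,5,2)_9 → 3⁴ + 5⁴ + 2⁴ = 722
722 = (8,8,2)_9 → 8⁴ + 8⁴ + 2⁴ = 8208
8208 = (1,2,2,3,0)_9 → 1⁴ + 2⁴ + 2⁴ + 3⁴ + 0⁴ = 114
114 = (1,3,6)_9 → 1⁴ + 3⁴ + 6⁴ = 1378
1378 = (1,8,0,1)_9 → 1⁴ + 8⁴ + 0⁴ + 1⁴ = 4098  — 4098 already appeared earlier.

4098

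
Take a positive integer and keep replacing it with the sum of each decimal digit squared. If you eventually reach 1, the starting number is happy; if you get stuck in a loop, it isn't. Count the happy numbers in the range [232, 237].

232: 232 → 17 → 50 → 25 → 29 → 85 → 89 → 145 → 42 → 20 → 4 → 16 → 37 → 58 → 89  (repeats 89)
233: 233 → 22 → 8 → 64 → 52 → 29 → 85 → 89 → 145 → 42 → 20 → 4 → 16 → 37 → 58 → 89  (repeats 89)
234: 234 → 29 → 85 → 89 → 145 → 42 → 20 → 4 → 16 → 37 → 58 → 89  (repeats 89)
235: 235 → 38 → 73 → 58 → 89 → 145 → 42 → 20 → 4 → 16 → 37 → 58  (repeats 58)
236: 236 → 49 → 97 → 130 → 10 → 1  (reaches 1)
237: 237 → 62 → 40 → 16 → 37 → 58 → 89 → 145 → 42 → 20 → 4 → 16  (repeats 16)
happy: 236

1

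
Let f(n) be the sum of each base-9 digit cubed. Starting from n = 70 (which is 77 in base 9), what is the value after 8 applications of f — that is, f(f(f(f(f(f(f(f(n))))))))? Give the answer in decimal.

470

70 = (7,7)_9 → 686
686 = (8,4,2)_9 → 584
584 = (7,1,8)_9 → 856
856 = (1,1,5,1)_9 → 128
128 = (1,5,2)_9 → 134
134 = (1,5,8)_9 → 638
638 = (7,7,8)_9 → 1198
1198 = (1,5,7,1)_9 → 470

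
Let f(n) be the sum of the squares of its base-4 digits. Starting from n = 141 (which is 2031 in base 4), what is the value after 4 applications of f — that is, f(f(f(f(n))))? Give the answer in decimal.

141 = (2,0,3,1)_4 → 2² + 0² + 3² + 1² = 14
14 = (3,2)_4 → 3² + 2² = 13
13 = (3,1)_4 → 3² + 1² = 10
10 = (2,2)_4 → 2² + 2² = 8

8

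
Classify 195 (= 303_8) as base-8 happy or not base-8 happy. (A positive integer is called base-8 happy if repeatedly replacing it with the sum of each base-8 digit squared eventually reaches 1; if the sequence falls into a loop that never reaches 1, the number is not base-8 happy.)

195 = (3,0,3)_8 → 18
18 = (2,2)_8 → 8
8 = (1,0)_8 → 1  — reached 1.

base-8 happy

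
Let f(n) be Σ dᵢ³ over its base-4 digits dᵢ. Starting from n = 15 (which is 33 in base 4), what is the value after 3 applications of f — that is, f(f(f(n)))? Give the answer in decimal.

15 = (3,3)_4 → 54
54 = (3,1,2)_4 → 36
36 = (2,1,0)_4 → 9

9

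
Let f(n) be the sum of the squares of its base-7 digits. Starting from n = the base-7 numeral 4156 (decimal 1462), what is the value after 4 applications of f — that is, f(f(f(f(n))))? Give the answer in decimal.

1462 = (4,1,5,6)_7 → 4² + 1² + 5² + 6² = 16 + 1 + 25 + 36 = 78
78 = (1,4,1)_7 → 1² + 4² + 1² = 1 + 16 + 1 = 18
18 = (2,4)_7 → 2² + 4² = 4 + 16 = 20
20 = (2,6)_7 → 2² + 6² = 4 + 36 = 40

40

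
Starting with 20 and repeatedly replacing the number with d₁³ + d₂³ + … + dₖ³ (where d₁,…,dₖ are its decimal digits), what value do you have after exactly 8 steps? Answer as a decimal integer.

20 → 2³ + 0³ = 8
8 → 8³ = 512
512 → 5³ + 1³ + 2³ = 134
134 → 1³ + 3³ + 4³ = 92
92 → 9³ + 2³ = 737
737 → 7³ + 3³ + 7³ = 713
713 → 7³ + 1³ + 3³ = 371
371 → 3³ + 7³ + 1³ = 371

371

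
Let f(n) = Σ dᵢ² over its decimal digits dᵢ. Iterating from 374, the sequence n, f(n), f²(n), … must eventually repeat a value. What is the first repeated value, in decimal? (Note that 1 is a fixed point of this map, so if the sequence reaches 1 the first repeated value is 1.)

37

374 → 3² + 7² + 4² = 9 + 49 + 16 = 74
74 → 7² + 4² = 49 + 16 = 65
65 → 6² + 5² = 36 + 25 = 61
61 → 6² + 1² = 36 + 1 = 37
37 → 3² + 7² = 9 + 49 = 58
58 → 5² + 8² = 25 + 64 = 89
89 → 8² + 9² = 64 + 81 = 145
145 → 1² + 4² + 5² = 1 + 16 + 25 = 42
42 → 4² + 2² = 16 + 4 = 20
20 → 2² + 0² = 4 + 0 = 4
4 → 4² = 16
16 → 1² + 6² = 1 + 36 = 37  — 37 already appeared earlier.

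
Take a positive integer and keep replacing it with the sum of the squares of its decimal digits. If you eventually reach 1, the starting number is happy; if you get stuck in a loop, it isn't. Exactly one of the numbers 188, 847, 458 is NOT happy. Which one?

188: 188 → 129 → 86 → 100 → 1  — reaches 1 (happy)
847: 847 → 129 → 86 → 100 → 1  — reaches 1 (happy)
458: 458 → 105 → 26 → 40 → 16 → 37 → 58 → 89 → 145 → 42 → 20 → 4 → 16  — repeats 16 (not happy)

458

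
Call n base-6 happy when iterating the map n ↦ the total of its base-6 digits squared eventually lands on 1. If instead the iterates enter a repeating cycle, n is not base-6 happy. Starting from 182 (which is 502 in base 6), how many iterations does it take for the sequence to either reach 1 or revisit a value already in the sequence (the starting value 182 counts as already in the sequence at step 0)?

9

182 = (5,0,2)_6 → 5² + 0² + 2² = 25 + 0 + 4 = 29
29 = (4,5)_6 → 4² + 5² = 16 + 25 = 41
41 = (1,0,5)_6 → 1² + 0² + 5² = 1 + 0 + 25 = 26
26 = (4,2)_6 → 4² + 2² = 16 + 4 = 20
20 = (3,2)_6 → 3² + 2² = 9 + 4 = 13
13 = (2,1)_6 → 2² + 1² = 4 + 1 = 5
5 = (5)_6 → 5² = 25
25 = (4,1)_6 → 4² + 1² = 16 + 1 = 17
17 = (2,5)_6 → 2² + 5² = 4 + 25 = 29  — 29 repeats.
That took 9 steps.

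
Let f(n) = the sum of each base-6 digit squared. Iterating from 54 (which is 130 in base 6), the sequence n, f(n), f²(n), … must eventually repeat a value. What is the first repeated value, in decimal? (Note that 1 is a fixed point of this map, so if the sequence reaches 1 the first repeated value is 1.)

17

54 = (1,3,0)_6 → 1² + 3² + 0² = 10
10 = (1,4)_6 → 1² + 4² = 17
17 = (2,5)_6 → 2² + 5² = 29
29 = (4,5)_6 → 4² + 5² = 41
41 = (1,0,5)_6 → 1² + 0² + 5² = 26
26 = (4,2)_6 → 4² + 2² = 20
20 = (3,2)_6 → 3² + 2² = 13
13 = (2,1)_6 → 2² + 1² = 5
5 = (5)_6 → 5² = 25
25 = (4,1)_6 → 4² + 1² = 17  — 17 already appeared earlier.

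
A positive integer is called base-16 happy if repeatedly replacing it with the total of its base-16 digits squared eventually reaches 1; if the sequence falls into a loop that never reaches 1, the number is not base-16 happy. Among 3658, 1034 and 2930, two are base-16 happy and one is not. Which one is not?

3658: 3658 → 312 → 74 → 116 → 65 → 17 → 2 → 4 → 16 → 1  — reaches 1 (base-16 happy)
1034: 1034 → 116 → 65 → 17 → 2 → 4 → 16 → 1  — reaches 1 (base-16 happy)
2930: 2930 → 174 → 296 → 69 → 41 → 85 → 50 → 13 → 169 → 181 → 146 → 85  — repeats 85 (not base-16 happy)

2930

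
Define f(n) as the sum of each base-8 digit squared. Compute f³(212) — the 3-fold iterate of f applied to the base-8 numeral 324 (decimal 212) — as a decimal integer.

20

212 = (3,2,4)_8 → 3² + 2² + 4² = 29
29 = (3,5)_8 → 3² + 5² = 34
34 = (4,2)_8 → 4² + 2² = 20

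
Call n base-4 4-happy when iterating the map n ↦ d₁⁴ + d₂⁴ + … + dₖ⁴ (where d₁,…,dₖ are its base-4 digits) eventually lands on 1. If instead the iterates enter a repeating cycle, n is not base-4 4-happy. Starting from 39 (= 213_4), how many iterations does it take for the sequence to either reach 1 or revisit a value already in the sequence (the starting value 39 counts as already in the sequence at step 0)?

39 = (2,1,3)_4 → 2⁴ + 1⁴ + 3⁴ = 98
98 = (1,2,0,2)_4 → 1⁴ + 2⁴ + 0⁴ + 2⁴ = 33
33 = (2,0,1)_4 → 2⁴ + 0⁴ + 1⁴ = 17
17 = (1,0,1)_4 → 1⁴ + 0⁴ + 1⁴ = 2
2 = (2)_4 → 2⁴ = 16
16 = (1,0,0)_4 → 1⁴ + 0⁴ + 0⁴ = 1  — reached 1.
That took 6 steps.

6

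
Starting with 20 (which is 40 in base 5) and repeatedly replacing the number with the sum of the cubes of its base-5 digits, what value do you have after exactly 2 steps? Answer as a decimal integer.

80

20 = (4,0)_5 → 4³ + 0³ = 64
64 = (2,2,4)_5 → 2³ + 2³ + 4³ = 80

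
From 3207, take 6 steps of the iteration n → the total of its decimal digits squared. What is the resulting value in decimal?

3207 → 62
62 → 40
40 → 16
16 → 37
37 → 58
58 → 89

89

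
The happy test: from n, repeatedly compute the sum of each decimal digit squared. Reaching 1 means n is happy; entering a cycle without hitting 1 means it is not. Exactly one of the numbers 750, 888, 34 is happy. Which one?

750: 750 → 74 → 65 → 61 → 37 → 58 → 89 → 145 → 42 → 20 → 4 → 16 → 37  — repeats 37 (not happy)
888: 888 → 192 → 86 → 100 → 1  — reaches 1 (happy)
34: 34 → 25 → 29 → 85 → 89 → 145 → 42 → 20 → 4 → 16 → 37 → 58 → 89  — repeats 89 (not happy)

888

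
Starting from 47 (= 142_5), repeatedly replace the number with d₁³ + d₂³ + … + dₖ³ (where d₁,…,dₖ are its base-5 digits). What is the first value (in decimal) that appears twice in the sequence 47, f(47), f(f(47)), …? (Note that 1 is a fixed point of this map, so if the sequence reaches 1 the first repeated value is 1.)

47 = (1,4,2)_5 → 1³ + 4³ + 2³ = 1 + 64 + 8 = 73
73 = (2,4,3)_5 → 2³ + 4³ + 3³ = 8 + 64 + 27 = 99
99 = (3,4,4)_5 → 3³ + 4³ + 4³ = 27 + 64 + 64 = 155
155 = (1,1,1,0)_5 → 1³ + 1³ + 1³ + 0³ = 1 + 1 + 1 + 0 = 3
3 = (3)_5 → 3³ = 27
27 = (1,0,2)_5 → 1³ + 0³ + 2³ = 1 + 0 + 8 = 9
9 = (1,4)_5 → 1³ + 4³ = 1 + 64 = 65
65 = (2,3,0)_5 → 2³ + 3³ + 0³ = 8 + 27 + 0 = 35
35 = (1,2,0)_5 → 1³ + 2³ + 0³ = 1 + 8 + 0 = 9  — 9 already appeared earlier.

9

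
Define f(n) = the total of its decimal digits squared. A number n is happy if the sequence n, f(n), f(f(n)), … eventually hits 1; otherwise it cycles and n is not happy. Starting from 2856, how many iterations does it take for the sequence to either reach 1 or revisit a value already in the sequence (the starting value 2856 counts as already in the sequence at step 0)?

4

2856 → 2² + 8² + 5² + 6² = 4 + 64 + 25 + 36 = 129
129 → 1² + 2² + 9² = 1 + 4 + 81 = 86
86 → 8² + 6² = 64 + 36 = 100
100 → 1² + 0² + 0² = 1 + 0 + 0 = 1  — reached 1.
That took 4 steps.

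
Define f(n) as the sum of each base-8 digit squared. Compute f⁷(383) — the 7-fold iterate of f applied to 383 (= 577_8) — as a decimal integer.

383 = (5,7,7)_8 → 123
123 = (1,7,3)_8 → 59
59 = (7,3)_8 → 58
58 = (7,2)_8 → 53
53 = (6,5)_8 → 61
61 = (7,5)_8 → 74
74 = (1,1,2)_8 → 6

6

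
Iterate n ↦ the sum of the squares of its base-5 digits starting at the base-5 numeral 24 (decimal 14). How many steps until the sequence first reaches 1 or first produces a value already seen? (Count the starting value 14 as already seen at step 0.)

5

14 = (2,4)_5 → 2² + 4² = 20
20 = (4,0)_5 → 4² + 0² = 16
16 = (3,1)_5 → 3² + 1² = 10
10 = (2,0)_5 → 2² + 0² = 4
4 = (4)_5 → 4² = 16  — 16 repeats.
That took 5 steps.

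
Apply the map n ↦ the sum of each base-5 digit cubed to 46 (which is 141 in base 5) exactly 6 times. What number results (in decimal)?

28

46 = (1,4,1)_5 → 66
66 = (2,3,1)_5 → 36
36 = (1,2,1)_5 → 10
10 = (2,0)_5 → 8
8 = (1,3)_5 → 28
28 = (1,0,3)_5 → 28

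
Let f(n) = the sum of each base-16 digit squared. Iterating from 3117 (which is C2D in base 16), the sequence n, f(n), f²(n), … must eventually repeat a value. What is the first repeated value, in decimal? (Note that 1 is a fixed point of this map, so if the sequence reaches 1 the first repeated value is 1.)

1

3117 = (12,2,13)_16 → 317
317 = (1,3,13)_16 → 179
179 = (11,3)_16 → 130
130 = (8,2)_16 → 68
68 = (4,4)_16 → 32
32 = (2,0)_16 → 4
4 = (4)_16 → 16
16 = (1,0)_16 → 1  — reached the fixed point 1.
1 → 1, so 1 is the first repeated value.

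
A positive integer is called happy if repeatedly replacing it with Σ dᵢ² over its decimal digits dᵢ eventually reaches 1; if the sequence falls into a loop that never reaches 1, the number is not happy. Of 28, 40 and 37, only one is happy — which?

28: 28 → 68 → 100 → 1  — reaches 1 (happy)
40: 40 → 16 → 37 → 58 → 89 → 145 → 42 → 20 → 4 → 16  — repeats 16 (not happy)
37: 37 → 58 → 89 → 145 → 42 → 20 → 4 → 16 → 37  — repeats 37 (not happy)

28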